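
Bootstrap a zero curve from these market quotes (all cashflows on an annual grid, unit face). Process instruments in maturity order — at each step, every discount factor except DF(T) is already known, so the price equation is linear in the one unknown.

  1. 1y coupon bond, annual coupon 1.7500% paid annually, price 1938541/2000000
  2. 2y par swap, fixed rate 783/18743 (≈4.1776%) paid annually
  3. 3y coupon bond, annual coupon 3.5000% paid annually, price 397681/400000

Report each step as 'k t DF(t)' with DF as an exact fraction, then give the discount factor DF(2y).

step 1 [1y] bond c/1=7/400: DF=(1938541/2000000 − 7/400·(0))/(1+7/400) = 4763/5000 ≈ 0.952600
step 2 [2y] swap r/1=783/18743: DF=(1 − 783/18743·(0.952600))/(1+783/18743) = 9217/10000 ≈ 0.921700
step 3 [3y] bond c/1=7/200: DF=(397681/400000 − 7/200·(0.952600+0.921700))/(1+7/200) = 2243/2500 ≈ 0.897200

1 1 4763/5000
2 2 9217/10000
3 3 2243/2500
DF(2y) = 9217/10000 ≈ 0.921700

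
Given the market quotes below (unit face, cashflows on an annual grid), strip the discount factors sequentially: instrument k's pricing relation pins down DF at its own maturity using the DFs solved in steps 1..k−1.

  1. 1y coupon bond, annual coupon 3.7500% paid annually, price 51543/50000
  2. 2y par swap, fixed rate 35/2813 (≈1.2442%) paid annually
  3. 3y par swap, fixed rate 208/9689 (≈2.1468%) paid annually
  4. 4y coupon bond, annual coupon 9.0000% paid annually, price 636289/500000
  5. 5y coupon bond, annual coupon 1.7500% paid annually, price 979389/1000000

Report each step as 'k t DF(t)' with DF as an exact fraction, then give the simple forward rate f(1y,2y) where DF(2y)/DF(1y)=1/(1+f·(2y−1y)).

1 1 621/625
2 2 1951/2000
3 3 586/625
4 4 371/400
5 5 4483/5000
f(1y,2y) = ((621/625)/(1951/2000) − 1)/(1) = 181/9755 ≈ 1.8555%

step 1 [1y] bond c/1=3/80: DF=(51543/50000 − 3/80·(0))/(1+3/80) = 621/625 ≈ 0.993600
step 2 [2y] swap r/1=35/2813: DF=(1 − 35/2813·(0.993600))/(1+35/2813) = 1951/2000 ≈ 0.975500
step 3 [3y] swap r/1=208/9689: DF=(1 − 208/9689·(0.993600+0.975500))/(1+208/9689) = 586/625 ≈ 0.937600
step 4 [4y] bond c/1=9/100: DF=(636289/500000 − 9/100·(0.993600+0.975500+0.937600))/(1+9/100) = 371/400 ≈ 0.927500
step 5 [5y] bond c/1=7/400: DF=(979389/1000000 − 7/400·(0.993600+0.975500+0.937600+0.927500))/(1+7/400) = 4483/5000 ≈ 0.896600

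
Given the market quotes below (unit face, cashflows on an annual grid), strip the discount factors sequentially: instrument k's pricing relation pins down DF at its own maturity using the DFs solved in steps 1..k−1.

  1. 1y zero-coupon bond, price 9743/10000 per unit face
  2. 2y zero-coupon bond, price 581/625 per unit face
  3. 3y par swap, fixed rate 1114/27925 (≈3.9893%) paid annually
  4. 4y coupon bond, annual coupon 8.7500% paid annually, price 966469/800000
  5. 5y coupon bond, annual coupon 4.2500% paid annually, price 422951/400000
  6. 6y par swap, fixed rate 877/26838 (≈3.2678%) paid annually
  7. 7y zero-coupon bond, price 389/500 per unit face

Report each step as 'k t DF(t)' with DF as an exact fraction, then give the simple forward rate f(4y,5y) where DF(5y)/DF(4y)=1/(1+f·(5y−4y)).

1 1 9743/10000
2 2 581/625
3 3 4443/5000
4 4 4431/5000
5 5 8643/10000
6 6 4123/5000
7 7 389/500
f(4y,5y) = ((4431/5000)/(8643/10000) − 1)/(1) = 73/2881 ≈ 2.5338%

step 1 [1y] zero: DF = P = 9743/10000 ≈ 0.974300
step 2 [2y] zero: DF = P = 581/625 ≈ 0.929600
step 3 [3y] swap r/1=1114/27925: DF=(1 − 1114/27925·(0.974300+0.929600))/(1+1114/27925) = 4443/5000 ≈ 0.888600
step 4 [4y] bond c/1=7/80: DF=(966469/800000 − 7/80·(0.974300+0.929600+0.888600))/(1+7/80) = 4431/5000 ≈ 0.886200
step 5 [5y] bond c/1=17/400: DF=(422951/400000 − 17/400·(0.974300+0.929600+0.888600+0.886200))/(1+17/400) = 8643/10000 ≈ 0.864300
step 6 [6y] swap r/1=877/26838: DF=(1 − 877/26838·(0.974300+0.929600+0.888600+0.886200+0.864300))/(1+877/26838) = 4123/5000 ≈ 0.824600
step 7 [7y] zero: DF = P = 389/500 ≈ 0.778000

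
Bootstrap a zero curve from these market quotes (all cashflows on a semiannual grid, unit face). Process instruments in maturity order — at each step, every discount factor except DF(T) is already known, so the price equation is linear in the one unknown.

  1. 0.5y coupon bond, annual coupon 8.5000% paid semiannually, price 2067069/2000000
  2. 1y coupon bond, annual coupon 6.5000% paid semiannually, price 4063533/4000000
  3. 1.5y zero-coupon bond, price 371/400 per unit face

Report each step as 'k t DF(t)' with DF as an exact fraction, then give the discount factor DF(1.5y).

1 1/2 4957/5000
2 1 9527/10000
3 3/2 371/400
DF(1.5y) = 371/400 ≈ 0.927500

step 1 [0.5y] bond c/2=17/400: DF=(2067069/2000000 − 17/400·(0))/(1+17/400) = 4957/5000 ≈ 0.991400
step 2 [1y] bond c/2=13/400: DF=(4063533/4000000 − 13/400·(0.991400))/(1+13/400) = 9527/10000 ≈ 0.952700
step 3 [1.5y] zero: DF = P = 371/400 ≈ 0.927500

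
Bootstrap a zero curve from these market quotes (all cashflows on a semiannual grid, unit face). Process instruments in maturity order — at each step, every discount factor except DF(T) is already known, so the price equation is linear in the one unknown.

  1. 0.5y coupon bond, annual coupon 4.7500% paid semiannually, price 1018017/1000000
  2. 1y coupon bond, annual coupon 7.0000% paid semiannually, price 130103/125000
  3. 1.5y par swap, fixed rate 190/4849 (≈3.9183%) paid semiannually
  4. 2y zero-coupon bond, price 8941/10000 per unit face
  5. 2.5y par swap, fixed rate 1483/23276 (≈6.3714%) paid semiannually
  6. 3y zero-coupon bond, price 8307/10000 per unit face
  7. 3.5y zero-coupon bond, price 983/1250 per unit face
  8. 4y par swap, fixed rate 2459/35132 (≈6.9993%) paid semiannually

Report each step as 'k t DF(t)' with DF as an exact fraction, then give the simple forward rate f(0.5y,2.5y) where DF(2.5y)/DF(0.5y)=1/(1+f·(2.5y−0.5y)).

step 1 [0.5y] bond c/2=19/800: DF=(1018017/1000000 − 19/800·(0))/(1+19/800) = 1243/1250 ≈ 0.994400
step 2 [1y] bond c/2=7/200: DF=(130103/125000 − 7/200·(0.994400))/(1+7/200) = 243/250 ≈ 0.972000
step 3 [1.5y] swap r/2=95/4849: DF=(1 − 95/4849·(0.994400+0.972000))/(1+95/4849) = 943/1000 ≈ 0.943000
step 4 [2y] zero: DF = P = 8941/10000 ≈ 0.894100
step 5 [2.5y] swap r/2=1483/46552: DF=(1 − 1483/46552·(0.994400+0.972000+0.943000+0.894100))/(1+1483/46552) = 8517/10000 ≈ 0.851700
step 6 [3y] zero: DF = P = 8307/10000 ≈ 0.830700
step 7 [3.5y] zero: DF = P = 983/1250 ≈ 0.786400
step 8 [4y] swap r/2=2459/70264: DF=(1 − 2459/70264·(0.994400+0.972000+0.943000+0.894100+0.851700+0.830700+0.786400))/(1+2459/70264) = 7541/10000 ≈ 0.754100

1 1/2 1243/1250
2 1 243/250
3 3/2 943/1000
4 2 8941/10000
5 5/2 8517/10000
6 3 8307/10000
7 7/2 983/1250
8 4 7541/10000
f(0.5y,2.5y) = ((1243/1250)/(8517/10000) − 1)/(2) = 1427/17034 ≈ 8.3774%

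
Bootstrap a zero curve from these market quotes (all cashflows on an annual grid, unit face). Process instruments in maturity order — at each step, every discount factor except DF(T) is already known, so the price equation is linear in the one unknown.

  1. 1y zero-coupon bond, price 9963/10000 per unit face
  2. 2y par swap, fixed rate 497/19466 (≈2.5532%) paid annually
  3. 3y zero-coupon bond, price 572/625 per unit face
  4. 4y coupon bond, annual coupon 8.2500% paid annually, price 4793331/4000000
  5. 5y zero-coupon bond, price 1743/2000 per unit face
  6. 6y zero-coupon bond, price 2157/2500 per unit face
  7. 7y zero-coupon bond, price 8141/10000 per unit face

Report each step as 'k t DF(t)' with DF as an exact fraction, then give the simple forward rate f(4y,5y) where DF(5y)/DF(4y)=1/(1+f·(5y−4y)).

step 1 [1y] zero: DF = P = 9963/10000 ≈ 0.996300
step 2 [2y] swap r/1=497/19466: DF=(1 − 497/19466·(0.996300))/(1+497/19466) = 9503/10000 ≈ 0.950300
step 3 [3y] zero: DF = P = 572/625 ≈ 0.915200
step 4 [4y] bond c/1=33/400: DF=(4793331/4000000 − 33/400·(0.996300+0.950300+0.915200))/(1+33/400) = 8889/10000 ≈ 0.888900
step 5 [5y] zero: DF = P = 1743/2000 ≈ 0.871500
step 6 [6y] zero: DF = P = 2157/2500 ≈ 0.862800
step 7 [7y] zero: DF = P = 8141/10000 ≈ 0.814100

1 1 9963/10000
2 2 9503/10000
3 3 572/625
4 4 8889/10000
5 5 1743/2000
6 6 2157/2500
7 7 8141/10000
f(4y,5y) = ((8889/10000)/(1743/2000) − 1)/(1) = 58/2905 ≈ 1.9966%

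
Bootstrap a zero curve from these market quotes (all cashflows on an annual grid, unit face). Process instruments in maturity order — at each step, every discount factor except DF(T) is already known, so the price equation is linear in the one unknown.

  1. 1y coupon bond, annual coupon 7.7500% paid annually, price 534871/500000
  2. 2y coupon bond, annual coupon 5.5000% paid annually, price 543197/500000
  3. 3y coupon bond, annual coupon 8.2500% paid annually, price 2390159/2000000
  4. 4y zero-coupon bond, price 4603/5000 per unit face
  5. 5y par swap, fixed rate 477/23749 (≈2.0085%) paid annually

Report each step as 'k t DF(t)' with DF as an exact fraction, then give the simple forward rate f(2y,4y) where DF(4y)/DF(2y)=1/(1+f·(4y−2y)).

1 1 1241/1250
2 2 489/500
3 3 4769/5000
4 4 4603/5000
5 5 4523/5000
f(2y,4y) = ((489/500)/(4603/5000) − 1)/(2) = 287/9206 ≈ 3.1175%

step 1 [1y] bond c/1=31/400: DF=(534871/500000 − 31/400·(0))/(1+31/400) = 1241/1250 ≈ 0.992800
step 2 [2y] bond c/1=11/200: DF=(543197/500000 − 11/200·(0.992800))/(1+11/200) = 489/500 ≈ 0.978000
step 3 [3y] bond c/1=33/400: DF=(2390159/2000000 − 33/400·(0.992800+0.978000))/(1+33/400) = 4769/5000 ≈ 0.953800
step 4 [4y] zero: DF = P = 4603/5000 ≈ 0.920600
step 5 [5y] swap r/1=477/23749: DF=(1 − 477/23749·(0.992800+0.978000+0.953800+0.920600))/(1+477/23749) = 4523/5000 ≈ 0.904600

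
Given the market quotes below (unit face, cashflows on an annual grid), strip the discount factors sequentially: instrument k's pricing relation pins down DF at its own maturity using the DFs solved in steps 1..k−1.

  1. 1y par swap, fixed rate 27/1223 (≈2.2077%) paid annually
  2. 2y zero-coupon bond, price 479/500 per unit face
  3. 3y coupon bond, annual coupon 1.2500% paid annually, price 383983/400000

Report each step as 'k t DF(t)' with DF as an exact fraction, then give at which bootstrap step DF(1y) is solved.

1 1 1223/1250
2 2 479/500
3 3 4621/5000
DF(1y) is solved at step 1

step 1 [1y] swap r/1=27/1223: DF=(1 − 27/1223·(0))/(1+27/1223) = 1223/1250 ≈ 0.978400
step 2 [2y] zero: DF = P = 479/500 ≈ 0.958000
step 3 [3y] bond c/1=1/80: DF=(383983/400000 − 1/80·(0.978400+0.958000))/(1+1/80) = 4621/5000 ≈ 0.924200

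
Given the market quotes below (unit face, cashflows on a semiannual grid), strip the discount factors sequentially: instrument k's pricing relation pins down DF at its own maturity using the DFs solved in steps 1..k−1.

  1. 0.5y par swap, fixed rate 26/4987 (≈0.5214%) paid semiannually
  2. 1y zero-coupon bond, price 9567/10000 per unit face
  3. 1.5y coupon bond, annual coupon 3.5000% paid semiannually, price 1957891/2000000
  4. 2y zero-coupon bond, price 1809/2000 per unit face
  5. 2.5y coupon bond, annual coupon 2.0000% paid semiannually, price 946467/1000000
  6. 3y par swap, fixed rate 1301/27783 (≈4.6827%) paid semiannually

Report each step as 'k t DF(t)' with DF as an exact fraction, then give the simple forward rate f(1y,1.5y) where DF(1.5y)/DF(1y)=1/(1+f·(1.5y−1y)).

step 1 [0.5y] swap r/2=13/4987: DF=(1 − 13/4987·(0))/(1+13/4987) = 4987/5000 ≈ 0.997400
step 2 [1y] zero: DF = P = 9567/10000 ≈ 0.956700
step 3 [1.5y] bond c/2=7/400: DF=(1957891/2000000 − 7/400·(0.997400+0.956700))/(1+7/400) = 1857/2000 ≈ 0.928500
step 4 [2y] zero: DF = P = 1809/2000 ≈ 0.904500
step 5 [2.5y] bond c/2=1/100: DF=(946467/1000000 − 1/100·(0.997400+0.956700+0.928500+0.904500))/(1+1/100) = 2249/2500 ≈ 0.899600
step 6 [3y] swap r/2=1301/55566: DF=(1 − 1301/55566·(0.997400+0.956700+0.928500+0.904500+0.899600))/(1+1301/55566) = 8699/10000 ≈ 0.869900

1 1/2 4987/5000
2 1 9567/10000
3 3/2 1857/2000
4 2 1809/2000
5 5/2 2249/2500
6 3 8699/10000
f(1y,1.5y) = ((9567/10000)/(1857/2000) − 1)/(1/2) = 188/3095 ≈ 6.0743%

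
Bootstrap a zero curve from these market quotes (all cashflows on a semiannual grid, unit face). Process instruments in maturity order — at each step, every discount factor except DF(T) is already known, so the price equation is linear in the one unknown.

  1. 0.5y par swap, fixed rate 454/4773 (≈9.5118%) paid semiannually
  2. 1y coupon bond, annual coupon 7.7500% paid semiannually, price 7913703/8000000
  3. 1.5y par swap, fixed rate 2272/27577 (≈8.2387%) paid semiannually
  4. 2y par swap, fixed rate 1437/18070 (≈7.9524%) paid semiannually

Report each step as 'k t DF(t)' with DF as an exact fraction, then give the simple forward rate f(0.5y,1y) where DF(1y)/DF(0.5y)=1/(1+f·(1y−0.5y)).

1 1/2 4773/5000
2 1 9167/10000
3 3/2 554/625
4 2 8563/10000
f(0.5y,1y) = ((4773/5000)/(9167/10000) − 1)/(1/2) = 758/9167 ≈ 8.2688%

step 1 [0.5y] swap r/2=227/4773: DF=(1 − 227/4773·(0))/(1+227/4773) = 4773/5000 ≈ 0.954600
step 2 [1y] bond c/2=31/800: DF=(7913703/8000000 − 31/800·(0.954600))/(1+31/800) = 9167/10000 ≈ 0.916700
step 3 [1.5y] swap r/2=1136/27577: DF=(1 − 1136/27577·(0.954600+0.916700))/(1+1136/27577) = 554/625 ≈ 0.886400
step 4 [2y] swap r/2=1437/36140: DF=(1 − 1437/36140·(0.954600+0.916700+0.886400))/(1+1437/36140) = 8563/10000 ≈ 0.856300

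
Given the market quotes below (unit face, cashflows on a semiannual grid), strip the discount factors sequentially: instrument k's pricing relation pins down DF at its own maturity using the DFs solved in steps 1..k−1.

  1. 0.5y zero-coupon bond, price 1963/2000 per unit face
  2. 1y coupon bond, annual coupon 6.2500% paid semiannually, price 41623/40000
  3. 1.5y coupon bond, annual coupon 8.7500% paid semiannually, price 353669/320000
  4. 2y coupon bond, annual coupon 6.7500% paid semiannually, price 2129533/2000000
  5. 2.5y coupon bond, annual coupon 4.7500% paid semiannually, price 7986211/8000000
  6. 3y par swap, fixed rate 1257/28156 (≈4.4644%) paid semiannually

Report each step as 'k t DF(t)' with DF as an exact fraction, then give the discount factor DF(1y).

step 1 [0.5y] zero: DF = P = 1963/2000 ≈ 0.981500
step 2 [1y] bond c/2=1/32: DF=(41623/40000 − 1/32·(0.981500))/(1+1/32) = 9793/10000 ≈ 0.979300
step 3 [1.5y] bond c/2=7/160: DF=(353669/320000 − 7/160·(0.981500+0.979300))/(1+7/160) = 9767/10000 ≈ 0.976700
step 4 [2y] bond c/2=27/800: DF=(2129533/2000000 − 27/800·(0.981500+0.979300+0.976700))/(1+27/800) = 9341/10000 ≈ 0.934100
step 5 [2.5y] bond c/2=19/800: DF=(7986211/8000000 − 19/800·(0.981500+0.979300+0.976700+0.934100))/(1+19/800) = 8853/10000 ≈ 0.885300
step 6 [3y] swap r/2=1257/56312: DF=(1 − 1257/56312·(0.981500+0.979300+0.976700+0.934100+0.885300))/(1+1257/56312) = 8743/10000 ≈ 0.874300

1 1/2 1963/2000
2 1 9793/10000
3 3/2 9767/10000
4 2 9341/10000
5 5/2 8853/10000
6 3 8743/10000
DF(1y) = 9793/10000 ≈ 0.979300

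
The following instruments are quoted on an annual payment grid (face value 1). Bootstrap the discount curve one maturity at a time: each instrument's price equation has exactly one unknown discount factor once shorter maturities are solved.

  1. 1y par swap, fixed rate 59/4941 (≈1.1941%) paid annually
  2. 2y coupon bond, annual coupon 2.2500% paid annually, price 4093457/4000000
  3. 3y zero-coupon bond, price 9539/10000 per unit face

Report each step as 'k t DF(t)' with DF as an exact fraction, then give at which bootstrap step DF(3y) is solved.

step 1 [1y] swap r/1=59/4941: DF=(1 − 59/4941·(0))/(1+59/4941) = 4941/5000 ≈ 0.988200
step 2 [2y] bond c/1=9/400: DF=(4093457/4000000 − 9/400·(0.988200))/(1+9/400) = 9791/10000 ≈ 0.979100
step 3 [3y] zero: DF = P = 9539/10000 ≈ 0.953900

1 1 4941/5000
2 2 9791/10000
3 3 9539/10000
DF(3y) is solved at step 3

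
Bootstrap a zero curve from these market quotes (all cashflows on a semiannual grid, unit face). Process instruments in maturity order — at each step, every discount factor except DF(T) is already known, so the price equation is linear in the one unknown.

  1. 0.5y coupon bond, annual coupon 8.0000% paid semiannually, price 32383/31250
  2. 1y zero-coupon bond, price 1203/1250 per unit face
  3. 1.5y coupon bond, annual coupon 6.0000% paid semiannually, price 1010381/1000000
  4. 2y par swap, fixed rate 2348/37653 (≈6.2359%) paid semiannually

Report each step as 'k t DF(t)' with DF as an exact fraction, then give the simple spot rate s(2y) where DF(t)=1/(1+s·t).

step 1 [0.5y] bond c/2=1/25: DF=(32383/31250 − 1/25·(0))/(1+1/25) = 2491/2500 ≈ 0.996400
step 2 [1y] zero: DF = P = 1203/1250 ≈ 0.962400
step 3 [1.5y] bond c/2=3/100: DF=(1010381/1000000 − 3/100·(0.996400+0.962400))/(1+3/100) = 9239/10000 ≈ 0.923900
step 4 [2y] swap r/2=1174/37653: DF=(1 − 1174/37653·(0.996400+0.962400+0.923900))/(1+1174/37653) = 4413/5000 ≈ 0.882600

1 1/2 2491/2500
2 1 1203/1250
3 3/2 9239/10000
4 2 4413/5000
s(2y) = (1/(4413/5000) − 1)/(2) = 587/8826 ≈ 6.6508%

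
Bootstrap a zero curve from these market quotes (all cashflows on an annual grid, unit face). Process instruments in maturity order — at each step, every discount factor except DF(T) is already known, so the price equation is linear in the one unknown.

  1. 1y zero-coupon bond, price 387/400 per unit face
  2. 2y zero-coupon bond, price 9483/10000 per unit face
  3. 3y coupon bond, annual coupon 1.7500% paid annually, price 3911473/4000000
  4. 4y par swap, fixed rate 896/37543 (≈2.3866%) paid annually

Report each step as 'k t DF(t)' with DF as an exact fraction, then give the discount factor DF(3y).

step 1 [1y] zero: DF = P = 387/400 ≈ 0.967500
step 2 [2y] zero: DF = P = 9483/10000 ≈ 0.948300
step 3 [3y] bond c/1=7/400: DF=(3911473/4000000 − 7/400·(0.967500+0.948300))/(1+7/400) = 9281/10000 ≈ 0.928100
step 4 [4y] swap r/1=896/37543: DF=(1 − 896/37543·(0.967500+0.948300+0.928100))/(1+896/37543) = 569/625 ≈ 0.910400

1 1 387/400
2 2 9483/10000
3 3 9281/10000
4 4 569/625
DF(3y) = 9281/10000 ≈ 0.928100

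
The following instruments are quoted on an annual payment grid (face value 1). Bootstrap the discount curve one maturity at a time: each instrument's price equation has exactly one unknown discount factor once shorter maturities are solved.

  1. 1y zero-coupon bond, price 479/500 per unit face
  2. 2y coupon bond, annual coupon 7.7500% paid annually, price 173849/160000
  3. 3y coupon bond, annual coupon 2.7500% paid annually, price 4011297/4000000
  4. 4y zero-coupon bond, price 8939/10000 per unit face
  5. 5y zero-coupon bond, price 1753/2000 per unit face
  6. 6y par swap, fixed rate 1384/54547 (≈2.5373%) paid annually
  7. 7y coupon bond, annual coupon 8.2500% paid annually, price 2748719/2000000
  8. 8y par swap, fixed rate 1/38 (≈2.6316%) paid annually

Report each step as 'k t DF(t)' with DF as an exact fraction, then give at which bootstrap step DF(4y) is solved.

1 1 479/500
2 2 1879/2000
3 3 2313/2500
4 4 8939/10000
5 5 1753/2000
6 6 1077/1250
7 7 8539/10000
8 8 4063/5000
DF(4y) is solved at step 4

step 1 [1y] zero: DF = P = 479/500 ≈ 0.958000
step 2 [2y] bond c/1=31/400: DF=(173849/160000 − 31/400·(0.958000))/(1+31/400) = 1879/2000 ≈ 0.939500
step 3 [3y] bond c/1=11/400: DF=(4011297/4000000 − 11/400·(0.958000+0.939500))/(1+11/400) = 2313/2500 ≈ 0.925200
step 4 [4y] zero: DF = P = 8939/10000 ≈ 0.893900
step 5 [5y] zero: DF = P = 1753/2000 ≈ 0.876500
step 6 [6y] swap r/1=1384/54547: DF=(1 − 1384/54547·(0.958000+0.939500+0.925200+0.893900+0.876500))/(1+1384/54547) = 1077/1250 ≈ 0.861600
step 7 [7y] bond c/1=33/400: DF=(2748719/2000000 − 33/400·(0.958000+0.939500+0.925200+0.893900+0.876500+0.861600))/(1+33/400) = 8539/10000 ≈ 0.853900
step 8 [8y] swap r/1=1/38: DF=(1 − 1/38·(0.958000+0.939500+0.925200+0.893900+0.876500+0.861600+0.853900))/(1+1/38) = 4063/5000 ≈ 0.812600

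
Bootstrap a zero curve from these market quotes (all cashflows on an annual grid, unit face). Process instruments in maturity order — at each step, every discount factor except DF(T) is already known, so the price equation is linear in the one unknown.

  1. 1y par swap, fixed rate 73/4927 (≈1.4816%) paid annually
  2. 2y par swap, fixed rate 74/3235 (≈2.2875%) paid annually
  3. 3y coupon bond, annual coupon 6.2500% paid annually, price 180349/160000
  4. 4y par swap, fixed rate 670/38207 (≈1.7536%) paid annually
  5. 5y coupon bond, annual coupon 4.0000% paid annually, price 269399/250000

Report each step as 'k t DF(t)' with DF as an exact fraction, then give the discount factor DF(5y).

1 1 4927/5000
2 2 2389/2500
3 3 9467/10000
4 4 933/1000
5 5 2223/2500
DF(5y) = 2223/2500 ≈ 0.889200

step 1 [1y] swap r/1=73/4927: DF=(1 − 73/4927·(0))/(1+73/4927) = 4927/5000 ≈ 0.985400
step 2 [2y] swap r/1=74/3235: DF=(1 − 74/3235·(0.985400))/(1+74/3235) = 2389/2500 ≈ 0.955600
step 3 [3y] bond c/1=1/16: DF=(180349/160000 − 1/16·(0.985400+0.955600))/(1+1/16) = 9467/10000 ≈ 0.946700
step 4 [4y] swap r/1=670/38207: DF=(1 − 670/38207·(0.985400+0.955600+0.946700))/(1+670/38207) = 933/1000 ≈ 0.933000
step 5 [5y] bond c/1=1/25: DF=(269399/250000 − 1/25·(0.985400+0.955600+0.946700+0.933000))/(1+1/25) = 2223/2500 ≈ 0.889200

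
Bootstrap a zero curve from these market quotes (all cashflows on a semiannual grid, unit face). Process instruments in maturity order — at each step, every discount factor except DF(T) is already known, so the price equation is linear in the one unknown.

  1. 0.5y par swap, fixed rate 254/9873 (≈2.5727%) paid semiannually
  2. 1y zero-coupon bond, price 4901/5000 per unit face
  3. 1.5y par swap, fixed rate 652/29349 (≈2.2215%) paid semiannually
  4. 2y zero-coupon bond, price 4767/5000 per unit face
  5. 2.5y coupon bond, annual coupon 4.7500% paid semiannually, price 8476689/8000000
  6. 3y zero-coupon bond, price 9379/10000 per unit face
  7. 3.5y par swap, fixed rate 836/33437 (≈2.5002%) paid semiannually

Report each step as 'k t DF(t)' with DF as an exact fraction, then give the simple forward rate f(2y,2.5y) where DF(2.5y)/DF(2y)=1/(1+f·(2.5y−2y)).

1 1/2 9873/10000
2 1 4901/5000
3 3/2 4837/5000
4 2 4767/5000
5 5/2 1181/1250
6 3 9379/10000
7 7/2 2291/2500
f(2y,2.5y) = ((4767/5000)/(1181/1250) − 1)/(1/2) = 43/2362 ≈ 1.8205%

step 1 [0.5y] swap r/2=127/9873: DF=(1 − 127/9873·(0))/(1+127/9873) = 9873/10000 ≈ 0.987300
step 2 [1y] zero: DF = P = 4901/5000 ≈ 0.980200
step 3 [1.5y] swap r/2=326/29349: DF=(1 − 326/29349·(0.987300+0.980200))/(1+326/29349) = 4837/5000 ≈ 0.967400
step 4 [2y] zero: DF = P = 4767/5000 ≈ 0.953400
step 5 [2.5y] bond c/2=19/800: DF=(8476689/8000000 − 19/800·(0.987300+0.980200+0.967400+0.953400))/(1+19/800) = 1181/1250 ≈ 0.944800
step 6 [3y] zero: DF = P = 9379/10000 ≈ 0.937900
step 7 [3.5y] swap r/2=418/33437: DF=(1 − 418/33437·(0.987300+0.980200+0.967400+0.953400+0.944800+0.937900))/(1+418/33437) = 2291/2500 ≈ 0.916400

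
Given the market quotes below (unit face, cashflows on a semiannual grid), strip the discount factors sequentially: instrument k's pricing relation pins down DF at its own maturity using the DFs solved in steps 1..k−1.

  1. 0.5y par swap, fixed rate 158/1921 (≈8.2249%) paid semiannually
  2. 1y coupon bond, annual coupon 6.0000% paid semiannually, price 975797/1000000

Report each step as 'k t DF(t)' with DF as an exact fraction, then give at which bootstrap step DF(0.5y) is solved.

step 1 [0.5y] swap r/2=79/1921: DF=(1 − 79/1921·(0))/(1+79/1921) = 1921/2000 ≈ 0.960500
step 2 [1y] bond c/2=3/100: DF=(975797/1000000 − 3/100·(0.960500))/(1+3/100) = 4597/5000 ≈ 0.919400

1 1/2 1921/2000
2 1 4597/5000
DF(0.5y) is solved at step 1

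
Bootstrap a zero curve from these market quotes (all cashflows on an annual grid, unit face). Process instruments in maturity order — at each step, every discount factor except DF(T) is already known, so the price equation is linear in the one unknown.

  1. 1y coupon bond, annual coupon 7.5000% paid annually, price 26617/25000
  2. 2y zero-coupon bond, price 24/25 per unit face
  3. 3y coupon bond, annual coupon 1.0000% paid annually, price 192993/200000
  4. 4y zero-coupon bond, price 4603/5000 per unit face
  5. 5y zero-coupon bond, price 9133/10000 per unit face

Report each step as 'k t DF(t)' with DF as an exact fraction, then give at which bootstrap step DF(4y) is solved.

1 1 619/625
2 2 24/25
3 3 9361/10000
4 4 4603/5000
5 5 9133/10000
DF(4y) is solved at step 4

step 1 [1y] bond c/1=3/40: DF=(26617/25000 − 3/40·(0))/(1+3/40) = 619/625 ≈ 0.990400
step 2 [2y] zero: DF = P = 24/25 ≈ 0.960000
step 3 [3y] bond c/1=1/100: DF=(192993/200000 − 1/100·(0.990400+0.960000))/(1+1/100) = 9361/10000 ≈ 0.936100
step 4 [4y] zero: DF = P = 4603/5000 ≈ 0.920600
step 5 [5y] zero: DF = P = 9133/10000 ≈ 0.913300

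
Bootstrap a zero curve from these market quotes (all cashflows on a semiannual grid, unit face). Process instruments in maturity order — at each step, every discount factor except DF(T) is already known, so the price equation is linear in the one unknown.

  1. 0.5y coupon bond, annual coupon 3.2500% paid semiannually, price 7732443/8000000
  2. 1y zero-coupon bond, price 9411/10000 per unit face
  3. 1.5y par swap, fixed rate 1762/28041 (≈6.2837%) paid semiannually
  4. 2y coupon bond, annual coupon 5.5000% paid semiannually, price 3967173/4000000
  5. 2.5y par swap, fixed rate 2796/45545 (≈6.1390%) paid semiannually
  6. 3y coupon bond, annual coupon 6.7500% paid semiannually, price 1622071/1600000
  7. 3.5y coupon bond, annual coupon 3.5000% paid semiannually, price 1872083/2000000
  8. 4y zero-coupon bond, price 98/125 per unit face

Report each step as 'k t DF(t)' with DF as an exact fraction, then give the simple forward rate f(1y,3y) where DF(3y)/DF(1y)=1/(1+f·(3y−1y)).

1 1/2 9511/10000
2 1 9411/10000
3 3/2 9119/10000
4 2 4451/5000
5 5/2 4301/5000
6 3 104/125
7 7/2 8273/10000
8 4 98/125
f(1y,3y) = ((9411/10000)/(104/125) − 1)/(2) = 1091/16640 ≈ 6.5565%

step 1 [0.5y] bond c/2=13/800: DF=(7732443/8000000 − 13/800·(0))/(1+13/800) = 9511/10000 ≈ 0.951100
step 2 [1y] zero: DF = P = 9411/10000 ≈ 0.941100
step 3 [1.5y] swap r/2=881/28041: DF=(1 − 881/28041·(0.951100+0.941100))/(1+881/28041) = 9119/10000 ≈ 0.911900
step 4 [2y] bond c/2=11/400: DF=(3967173/4000000 − 11/400·(0.951100+0.941100+0.911900))/(1+11/400) = 4451/5000 ≈ 0.890200
step 5 [2.5y] swap r/2=1398/45545: DF=(1 − 1398/45545·(0.951100+0.941100+0.911900+0.890200))/(1+1398/45545) = 4301/5000 ≈ 0.860200
step 6 [3y] bond c/2=27/800: DF=(1622071/1600000 − 27/800·(0.951100+0.941100+0.911900+0.890200+0.860200))/(1+27/800) = 104/125 ≈ 0.832000
step 7 [3.5y] bond c/2=7/400: DF=(1872083/2000000 − 7/400·(0.951100+0.941100+0.911900+0.890200+0.860200+0.832000))/(1+7/400) = 8273/10000 ≈ 0.827300
step 8 [4y] zero: DF = P = 98/125 ≈ 0.784000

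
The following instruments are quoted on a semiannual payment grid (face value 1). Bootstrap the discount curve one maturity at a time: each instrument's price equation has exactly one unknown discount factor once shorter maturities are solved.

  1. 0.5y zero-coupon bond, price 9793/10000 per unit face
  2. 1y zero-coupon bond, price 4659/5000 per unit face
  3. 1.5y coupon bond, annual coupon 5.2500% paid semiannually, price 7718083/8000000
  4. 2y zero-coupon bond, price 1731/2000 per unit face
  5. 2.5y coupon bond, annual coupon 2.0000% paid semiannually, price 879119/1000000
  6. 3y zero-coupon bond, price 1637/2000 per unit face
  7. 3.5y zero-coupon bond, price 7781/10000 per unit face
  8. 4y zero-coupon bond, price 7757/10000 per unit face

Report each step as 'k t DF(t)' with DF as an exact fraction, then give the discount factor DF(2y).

step 1 [0.5y] zero: DF = P = 9793/10000 ≈ 0.979300
step 2 [1y] zero: DF = P = 4659/5000 ≈ 0.931800
step 3 [1.5y] bond c/2=21/800: DF=(7718083/8000000 − 21/800·(0.979300+0.931800))/(1+21/800) = 557/625 ≈ 0.891200
step 4 [2y] zero: DF = P = 1731/2000 ≈ 0.865500
step 5 [2.5y] bond c/2=1/100: DF=(879119/1000000 − 1/100·(0.979300+0.931800+0.891200+0.865500))/(1+1/100) = 8341/10000 ≈ 0.834100
step 6 [3y] zero: DF = P = 1637/2000 ≈ 0.818500
step 7 [3.5y] zero: DF = P = 7781/10000 ≈ 0.778100
step 8 [4y] zero: DF = P = 7757/10000 ≈ 0.775700

1 1/2 9793/10000
2 1 4659/5000
3 3/2 557/625
4 2 1731/2000
5 5/2 8341/10000
6 3 1637/2000
7 7/2 7781/10000
8 4 7757/10000
DF(2y) = 1731/2000 ≈ 0.865500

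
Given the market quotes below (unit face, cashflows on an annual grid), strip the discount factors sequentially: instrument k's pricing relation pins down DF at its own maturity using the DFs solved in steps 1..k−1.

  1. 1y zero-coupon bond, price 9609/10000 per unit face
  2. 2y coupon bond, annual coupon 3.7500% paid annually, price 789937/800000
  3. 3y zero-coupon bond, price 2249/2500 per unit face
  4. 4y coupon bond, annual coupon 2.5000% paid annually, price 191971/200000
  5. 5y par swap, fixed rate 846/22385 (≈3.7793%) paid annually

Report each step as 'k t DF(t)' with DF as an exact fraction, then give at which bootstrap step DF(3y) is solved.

1 1 9609/10000
2 2 917/1000
3 3 2249/2500
4 4 8687/10000
5 5 2077/2500
DF(3y) is solved at step 3

step 1 [1y] zero: DF = P = 9609/10000 ≈ 0.960900
step 2 [2y] bond c/1=3/80: DF=(789937/800000 − 3/80·(0.960900))/(1+3/80) = 917/1000 ≈ 0.917000
step 3 [3y] zero: DF = P = 2249/2500 ≈ 0.899600
step 4 [4y] bond c/1=1/40: DF=(191971/200000 − 1/40·(0.960900+0.917000+0.899600))/(1+1/40) = 8687/10000 ≈ 0.868700
step 5 [5y] swap r/1=846/22385: DF=(1 − 846/22385·(0.960900+0.917000+0.899600+0.868700))/(1+846/22385) = 2077/2500 ≈ 0.830800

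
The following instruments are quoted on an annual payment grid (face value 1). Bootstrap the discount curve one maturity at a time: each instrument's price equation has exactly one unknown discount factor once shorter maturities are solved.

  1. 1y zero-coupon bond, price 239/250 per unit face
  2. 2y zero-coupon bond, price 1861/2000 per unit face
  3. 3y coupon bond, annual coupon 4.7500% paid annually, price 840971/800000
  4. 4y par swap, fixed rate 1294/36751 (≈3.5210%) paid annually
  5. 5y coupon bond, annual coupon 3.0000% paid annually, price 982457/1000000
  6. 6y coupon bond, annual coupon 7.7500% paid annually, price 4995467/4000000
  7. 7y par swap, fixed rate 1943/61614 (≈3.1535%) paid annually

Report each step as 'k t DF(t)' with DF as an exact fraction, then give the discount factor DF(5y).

1 1 239/250
2 2 1861/2000
3 3 459/500
4 4 4353/5000
5 5 2117/2500
6 6 4169/5000
7 7 8057/10000
DF(5y) = 2117/2500 ≈ 0.846800

step 1 [1y] zero: DF = P = 239/250 ≈ 0.956000
step 2 [2y] zero: DF = P = 1861/2000 ≈ 0.930500
step 3 [3y] bond c/1=19/400: DF=(840971/800000 − 19/400·(0.956000+0.930500))/(1+19/400) = 459/500 ≈ 0.918000
step 4 [4y] swap r/1=1294/36751: DF=(1 − 1294/36751·(0.956000+0.930500+0.918000))/(1+1294/36751) = 4353/5000 ≈ 0.870600
step 5 [5y] bond c/1=3/100: DF=(982457/1000000 − 3/100·(0.956000+0.930500+0.918000+0.870600))/(1+3/100) = 2117/2500 ≈ 0.846800
step 6 [6y] bond c/1=31/400: DF=(4995467/4000000 − 31/400·(0.956000+0.930500+0.918000+0.870600+0.846800))/(1+31/400) = 4169/5000 ≈ 0.833800
step 7 [7y] swap r/1=1943/61614: DF=(1 − 1943/61614·(0.956000+0.930500+0.918000+0.870600+0.846800+0.833800))/(1+1943/61614) = 8057/10000 ≈ 0.805700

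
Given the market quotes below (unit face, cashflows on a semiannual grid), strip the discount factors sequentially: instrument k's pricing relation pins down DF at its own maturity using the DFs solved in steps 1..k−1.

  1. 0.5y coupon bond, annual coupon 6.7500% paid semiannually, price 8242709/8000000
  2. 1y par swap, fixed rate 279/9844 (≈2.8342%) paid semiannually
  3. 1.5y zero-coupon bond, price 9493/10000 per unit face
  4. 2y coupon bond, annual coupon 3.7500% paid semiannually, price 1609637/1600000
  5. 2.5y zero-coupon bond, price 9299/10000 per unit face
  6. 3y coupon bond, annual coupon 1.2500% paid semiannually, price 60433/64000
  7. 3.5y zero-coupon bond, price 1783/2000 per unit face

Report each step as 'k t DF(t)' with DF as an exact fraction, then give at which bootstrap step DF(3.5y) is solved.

step 1 [0.5y] bond c/2=27/800: DF=(8242709/8000000 − 27/800·(0))/(1+27/800) = 9967/10000 ≈ 0.996700
step 2 [1y] swap r/2=279/19688: DF=(1 − 279/19688·(0.996700))/(1+279/19688) = 9721/10000 ≈ 0.972100
step 3 [1.5y] zero: DF = P = 9493/10000 ≈ 0.949300
step 4 [2y] bond c/2=3/160: DF=(1609637/1600000 − 3/160·(0.996700+0.972100+0.949300))/(1+3/160) = 4669/5000 ≈ 0.933800
step 5 [2.5y] zero: DF = P = 9299/10000 ≈ 0.929900
step 6 [3y] bond c/2=1/160: DF=(60433/64000 − 1/160·(0.996700+0.972100+0.949300+0.933800+0.929900))/(1+1/160) = 9087/10000 ≈ 0.908700
step 7 [3.5y] zero: DF = P = 1783/2000 ≈ 0.891500

1 1/2 9967/10000
2 1 9721/10000
3 3/2 9493/10000
4 2 4669/5000
5 5/2 9299/10000
6 3 9087/10000
7 7/2 1783/2000
DF(3.5y) is solved at step 7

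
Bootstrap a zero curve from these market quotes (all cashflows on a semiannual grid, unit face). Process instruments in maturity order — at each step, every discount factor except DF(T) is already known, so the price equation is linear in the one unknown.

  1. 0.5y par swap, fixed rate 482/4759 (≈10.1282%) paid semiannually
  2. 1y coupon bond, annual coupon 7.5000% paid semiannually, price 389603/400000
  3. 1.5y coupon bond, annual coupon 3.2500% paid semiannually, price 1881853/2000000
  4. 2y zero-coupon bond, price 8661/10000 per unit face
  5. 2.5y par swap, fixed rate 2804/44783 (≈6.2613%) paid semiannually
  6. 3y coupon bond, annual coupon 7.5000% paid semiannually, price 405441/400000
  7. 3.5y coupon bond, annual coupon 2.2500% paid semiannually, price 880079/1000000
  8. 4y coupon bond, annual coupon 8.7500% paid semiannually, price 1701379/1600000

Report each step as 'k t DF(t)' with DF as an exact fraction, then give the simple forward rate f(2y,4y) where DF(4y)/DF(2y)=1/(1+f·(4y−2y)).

1 1/2 4759/5000
2 1 2261/2500
3 3/2 4481/5000
4 2 8661/10000
5 5/2 4299/5000
6 3 8151/10000
7 7/2 4057/5000
8 4 7629/10000
f(2y,4y) = ((8661/10000)/(7629/10000) − 1)/(2) = 172/2543 ≈ 6.7637%

step 1 [0.5y] swap r/2=241/4759: DF=(1 − 241/4759·(0))/(1+241/4759) = 4759/5000 ≈ 0.951800
step 2 [1y] bond c/2=3/80: DF=(389603/400000 − 3/80·(0.951800))/(1+3/80) = 2261/2500 ≈ 0.904400
step 3 [1.5y] bond c/2=13/800: DF=(1881853/2000000 − 13/800·(0.951800+0.904400))/(1+13/800) = 4481/5000 ≈ 0.896200
step 4 [2y] zero: DF = P = 8661/10000 ≈ 0.866100
step 5 [2.5y] swap r/2=1402/44783: DF=(1 − 1402/44783·(0.951800+0.904400+0.896200+0.866100))/(1+1402/44783) = 4299/5000 ≈ 0.859800
step 6 [3y] bond c/2=3/80: DF=(405441/400000 − 3/80·(0.951800+0.904400+0.896200+0.866100+0.859800))/(1+3/80) = 8151/10000 ≈ 0.815100
step 7 [3.5y] bond c/2=9/800: DF=(880079/1000000 − 9/800·(0.951800+0.904400+0.896200+0.866100+0.859800+0.815100))/(1+9/800) = 4057/5000 ≈ 0.811400
step 8 [4y] bond c/2=7/160: DF=(1701379/1600000 − 7/160·(0.951800+0.904400+0.896200+0.866100+0.859800+0.815100+0.811400))/(1+7/160) = 7629/10000 ≈ 0.762900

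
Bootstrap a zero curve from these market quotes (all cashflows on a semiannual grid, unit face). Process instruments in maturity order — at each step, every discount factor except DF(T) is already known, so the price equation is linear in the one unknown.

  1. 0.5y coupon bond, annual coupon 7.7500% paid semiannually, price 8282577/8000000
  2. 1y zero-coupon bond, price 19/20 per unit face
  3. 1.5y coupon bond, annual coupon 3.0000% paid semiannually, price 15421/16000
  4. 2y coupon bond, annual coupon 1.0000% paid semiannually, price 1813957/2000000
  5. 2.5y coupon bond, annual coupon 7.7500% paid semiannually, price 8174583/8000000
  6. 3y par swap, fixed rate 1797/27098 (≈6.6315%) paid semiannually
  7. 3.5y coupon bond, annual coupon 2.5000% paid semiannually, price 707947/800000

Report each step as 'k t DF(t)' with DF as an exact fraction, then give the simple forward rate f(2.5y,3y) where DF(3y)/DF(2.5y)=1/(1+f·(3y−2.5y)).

step 1 [0.5y] bond c/2=31/800: DF=(8282577/8000000 − 31/800·(0))/(1+31/800) = 9967/10000 ≈ 0.996700
step 2 [1y] zero: DF = P = 19/20 ≈ 0.950000
step 3 [1.5y] bond c/2=3/200: DF=(15421/16000 − 3/200·(0.996700+0.950000))/(1+3/200) = 1151/1250 ≈ 0.920800
step 4 [2y] bond c/2=1/200: DF=(1813957/2000000 − 1/200·(0.996700+0.950000+0.920800))/(1+1/200) = 4441/5000 ≈ 0.888200
step 5 [2.5y] bond c/2=31/800: DF=(8174583/8000000 − 31/800·(0.996700+0.950000+0.920800+0.888200))/(1+31/800) = 2109/2500 ≈ 0.843600
step 6 [3y] swap r/2=1797/54196: DF=(1 − 1797/54196·(0.996700+0.950000+0.920800+0.888200+0.843600))/(1+1797/54196) = 8203/10000 ≈ 0.820300
step 7 [3.5y] bond c/2=1/80: DF=(707947/800000 − 1/80·(0.996700+0.950000+0.920800+0.888200+0.843600+0.820300))/(1+1/80) = 8071/10000 ≈ 0.807100

1 1/2 9967/10000
2 1 19/20
3 3/2 1151/1250
4 2 4441/5000
5 5/2 2109/2500
6 3 8203/10000
7 7/2 8071/10000
f(2.5y,3y) = ((2109/2500)/(8203/10000) − 1)/(1/2) = 466/8203 ≈ 5.6808%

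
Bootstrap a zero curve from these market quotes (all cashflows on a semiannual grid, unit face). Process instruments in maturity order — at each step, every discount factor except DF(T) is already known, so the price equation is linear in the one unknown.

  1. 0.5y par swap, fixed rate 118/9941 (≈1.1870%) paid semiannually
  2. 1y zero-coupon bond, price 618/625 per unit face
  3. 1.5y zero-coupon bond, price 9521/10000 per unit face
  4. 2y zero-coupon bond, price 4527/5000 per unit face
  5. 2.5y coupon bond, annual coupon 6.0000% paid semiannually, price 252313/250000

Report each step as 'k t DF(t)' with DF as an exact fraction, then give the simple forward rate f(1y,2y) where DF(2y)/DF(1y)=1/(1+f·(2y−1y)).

1 1/2 9941/10000
2 1 618/625
3 3/2 9521/10000
4 2 4527/5000
5 5/2 217/250
f(1y,2y) = ((618/625)/(4527/5000) − 1)/(1) = 139/1509 ≈ 9.2114%

step 1 [0.5y] swap r/2=59/9941: DF=(1 − 59/9941·(0))/(1+59/9941) = 9941/10000 ≈ 0.994100
step 2 [1y] zero: DF = P = 618/625 ≈ 0.988800
step 3 [1.5y] zero: DF = P = 9521/10000 ≈ 0.952100
step 4 [2y] zero: DF = P = 4527/5000 ≈ 0.905400
step 5 [2.5y] bond c/2=3/100: DF=(252313/250000 − 3/100·(0.994100+0.988800+0.952100+0.905400))/(1+3/100) = 217/250 ≈ 0.868000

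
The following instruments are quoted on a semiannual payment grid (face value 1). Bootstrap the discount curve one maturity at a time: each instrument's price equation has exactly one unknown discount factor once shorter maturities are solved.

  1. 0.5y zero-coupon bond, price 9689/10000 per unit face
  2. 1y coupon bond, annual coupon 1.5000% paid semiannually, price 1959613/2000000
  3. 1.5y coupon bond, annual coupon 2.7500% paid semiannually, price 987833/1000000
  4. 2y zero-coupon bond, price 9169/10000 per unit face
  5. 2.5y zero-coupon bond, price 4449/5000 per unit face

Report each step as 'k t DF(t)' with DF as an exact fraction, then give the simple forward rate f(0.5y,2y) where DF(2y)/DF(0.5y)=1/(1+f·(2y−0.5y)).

1 1/2 9689/10000
2 1 9653/10000
3 3/2 4741/5000
4 2 9169/10000
5 5/2 4449/5000
f(0.5y,2y) = ((9689/10000)/(9169/10000) − 1)/(3/2) = 1040/27507 ≈ 3.7809%

step 1 [0.5y] zero: DF = P = 9689/10000 ≈ 0.968900
step 2 [1y] bond c/2=3/400: DF=(1959613/2000000 − 3/400·(0.968900))/(1+3/400) = 9653/10000 ≈ 0.965300
step 3 [1.5y] bond c/2=11/800: DF=(987833/1000000 − 11/800·(0.968900+0.965300))/(1+11/800) = 4741/5000 ≈ 0.948200
step 4 [2y] zero: DF = P = 9169/10000 ≈ 0.916900
step 5 [2.5y] zero: DF = P = 4449/5000 ≈ 0.889800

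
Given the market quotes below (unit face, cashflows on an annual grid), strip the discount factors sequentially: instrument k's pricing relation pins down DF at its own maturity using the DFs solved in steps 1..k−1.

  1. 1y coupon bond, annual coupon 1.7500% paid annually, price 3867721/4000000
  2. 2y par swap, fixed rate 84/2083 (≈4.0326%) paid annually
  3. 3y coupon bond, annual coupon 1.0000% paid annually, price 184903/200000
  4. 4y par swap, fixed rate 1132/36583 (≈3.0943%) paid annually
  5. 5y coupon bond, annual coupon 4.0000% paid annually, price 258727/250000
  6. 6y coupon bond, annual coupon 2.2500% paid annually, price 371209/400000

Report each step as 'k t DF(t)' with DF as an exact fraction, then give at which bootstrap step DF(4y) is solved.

1 1 9503/10000
2 2 2311/2500
3 3 1121/1250
4 4 2217/2500
5 5 534/625
6 6 8083/10000
DF(4y) is solved at step 4

step 1 [1y] bond c/1=7/400: DF=(3867721/4000000 − 7/400·(0))/(1+7/400) = 9503/10000 ≈ 0.950300
step 2 [2y] swap r/1=84/2083: DF=(1 − 84/2083·(0.950300))/(1+84/2083) = 2311/2500 ≈ 0.924400
step 3 [3y] bond c/1=1/100: DF=(184903/200000 − 1/100·(0.950300+0.924400))/(1+1/100) = 1121/1250 ≈ 0.896800
step 4 [4y] swap r/1=1132/36583: DF=(1 − 1132/36583·(0.950300+0.924400+0.896800))/(1+1132/36583) = 2217/2500 ≈ 0.886800
step 5 [5y] bond c/1=1/25: DF=(258727/250000 − 1/25·(0.950300+0.924400+0.896800+0.886800))/(1+1/25) = 534/625 ≈ 0.854400
step 6 [6y] bond c/1=9/400: DF=(371209/400000 − 9/400·(0.950300+0.924400+0.896800+0.886800+0.854400))/(1+9/400) = 8083/10000 ≈ 0.808300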